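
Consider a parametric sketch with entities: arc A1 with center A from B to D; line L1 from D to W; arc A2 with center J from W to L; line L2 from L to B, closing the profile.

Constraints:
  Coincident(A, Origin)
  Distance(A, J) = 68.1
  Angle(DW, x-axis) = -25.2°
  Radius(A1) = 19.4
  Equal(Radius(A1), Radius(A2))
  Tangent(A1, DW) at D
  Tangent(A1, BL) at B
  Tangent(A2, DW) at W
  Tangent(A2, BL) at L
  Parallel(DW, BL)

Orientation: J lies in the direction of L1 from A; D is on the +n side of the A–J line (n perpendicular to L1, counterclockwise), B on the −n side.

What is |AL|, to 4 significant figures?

70.81

The slot axis is L1's direction at -25.2°, so u = (cos -25.2°, sin -25.2°) = (0.9048, -0.4258) and n = (−sin -25.2°, cos -25.2°) = (0.4258, 0.9048). A is at the origin and J lies 68.1 along u from A, so J = 68.1·u = (61.62, -29.00). Tangency of A1 to both parallel lines with radius 19.4 puts D and B at A ± 19.4·n: D = (8.260, 17.55), B = (-8.260, -17.55). Equal radii place W and L the same way about J: W = J + 19.4·n = (69.88, -11.44), L = J − 19.4·n = (53.36, -46.55). Then |AL| = |L − A| = 70.81.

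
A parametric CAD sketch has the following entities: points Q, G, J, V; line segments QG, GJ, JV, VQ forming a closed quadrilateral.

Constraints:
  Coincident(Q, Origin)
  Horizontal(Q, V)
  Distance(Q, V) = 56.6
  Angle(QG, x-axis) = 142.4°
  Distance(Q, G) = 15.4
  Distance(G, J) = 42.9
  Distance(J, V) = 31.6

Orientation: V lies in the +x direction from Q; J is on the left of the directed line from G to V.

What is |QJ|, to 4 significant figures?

34.52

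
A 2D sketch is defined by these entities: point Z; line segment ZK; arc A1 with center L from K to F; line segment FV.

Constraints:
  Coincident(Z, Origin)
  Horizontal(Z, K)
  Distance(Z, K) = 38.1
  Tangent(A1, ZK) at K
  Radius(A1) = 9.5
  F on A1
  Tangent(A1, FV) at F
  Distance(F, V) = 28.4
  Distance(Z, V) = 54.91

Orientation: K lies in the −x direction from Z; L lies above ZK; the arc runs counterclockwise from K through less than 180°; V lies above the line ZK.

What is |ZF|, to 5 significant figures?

31.689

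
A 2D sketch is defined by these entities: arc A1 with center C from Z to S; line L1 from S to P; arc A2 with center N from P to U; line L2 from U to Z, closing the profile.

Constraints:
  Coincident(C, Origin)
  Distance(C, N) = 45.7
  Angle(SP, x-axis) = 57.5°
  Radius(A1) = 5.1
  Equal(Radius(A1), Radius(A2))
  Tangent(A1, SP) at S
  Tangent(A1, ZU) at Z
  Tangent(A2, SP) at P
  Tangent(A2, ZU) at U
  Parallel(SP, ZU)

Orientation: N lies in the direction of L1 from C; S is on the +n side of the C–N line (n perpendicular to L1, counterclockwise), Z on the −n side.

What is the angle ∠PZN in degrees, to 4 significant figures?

6.214°

Tangency of A1 to both parallel lines with radius 5.1 puts S and Z at C ± 5.1·n: S = (-4.301, 2.740), Z = (4.301, -2.740). Equal radii place P and U the same way about N: P = N + 5.1·n = (20.25, 41.28), U = N − 5.1·n = (28.86, 35.80). Then cos ∠PZN = ZP·ZN / (|ZP||ZN|), giving 6.214°.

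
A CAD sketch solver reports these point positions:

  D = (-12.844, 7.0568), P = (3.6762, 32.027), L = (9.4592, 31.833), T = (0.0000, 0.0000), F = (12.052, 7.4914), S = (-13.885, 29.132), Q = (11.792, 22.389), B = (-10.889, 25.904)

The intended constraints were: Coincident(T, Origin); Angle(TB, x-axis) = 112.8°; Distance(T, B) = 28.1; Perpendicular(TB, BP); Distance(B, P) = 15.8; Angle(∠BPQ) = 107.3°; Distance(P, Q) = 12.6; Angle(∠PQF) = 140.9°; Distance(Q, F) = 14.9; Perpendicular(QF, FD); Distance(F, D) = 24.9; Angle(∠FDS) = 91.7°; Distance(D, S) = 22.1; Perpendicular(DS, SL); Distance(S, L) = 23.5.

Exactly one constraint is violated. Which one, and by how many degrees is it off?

Perpendicular(DS, SL) — off by 3.90°.

T = (0.00, 0.00) ✓; TB at 112.8° ✓; |TB| = 28.10 ✓; ∠(TB, BP) = 90.00° ✓; |BP| = 15.80 ✓; ∠BPQ = 107.3° ✓; |PQ| = 12.60 ✓; ∠PQF = 140.9° ✓; |QF| = 14.90 ✓; ∠(QF, FD) = 90.00° ✓; |FD| = 24.90 ✓; ∠FDS = 91.70° ✓; |DS| = 22.10 ✓; ∠(DS, SL) = 86.10° ✗; |SL| = 23.50 ✓.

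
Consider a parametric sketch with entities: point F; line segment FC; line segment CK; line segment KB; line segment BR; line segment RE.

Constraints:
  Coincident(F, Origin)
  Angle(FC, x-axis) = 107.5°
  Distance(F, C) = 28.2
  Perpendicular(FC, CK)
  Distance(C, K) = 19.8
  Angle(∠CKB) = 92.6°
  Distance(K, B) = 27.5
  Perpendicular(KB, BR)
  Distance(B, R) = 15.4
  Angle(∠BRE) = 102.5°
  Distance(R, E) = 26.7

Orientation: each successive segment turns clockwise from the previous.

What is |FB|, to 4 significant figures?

21.06

FC is perpendicular to CK, so CK runs at 17.50°; with |CK| = 19.8, K = (10.40, 32.85). ∠CKB = 92.6° gives KB at -69.90° from the x-axis; with |KB| = 27.5, B = (19.85, 7.024). Then |FB| = |B − F| = 21.06.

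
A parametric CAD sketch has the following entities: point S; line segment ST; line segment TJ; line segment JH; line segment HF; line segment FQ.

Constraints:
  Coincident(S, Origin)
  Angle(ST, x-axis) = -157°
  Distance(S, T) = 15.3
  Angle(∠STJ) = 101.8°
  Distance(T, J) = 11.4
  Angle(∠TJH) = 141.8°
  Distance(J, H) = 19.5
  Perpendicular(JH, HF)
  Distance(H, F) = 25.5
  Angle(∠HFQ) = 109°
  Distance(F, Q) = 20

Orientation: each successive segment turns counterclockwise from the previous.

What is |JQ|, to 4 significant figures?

32.02

The perpendicularity gives HF at right angles to JH, so HF runs at 49.40°; with |HF| = 25.5, F = (19.53, -10.49). ∠HFQ = 109.0° gives FQ at 120.4° from the x-axis; with |FQ| = 20.0, Q = (9.410, 6.761). Then |JQ| = |Q − J| = 32.02.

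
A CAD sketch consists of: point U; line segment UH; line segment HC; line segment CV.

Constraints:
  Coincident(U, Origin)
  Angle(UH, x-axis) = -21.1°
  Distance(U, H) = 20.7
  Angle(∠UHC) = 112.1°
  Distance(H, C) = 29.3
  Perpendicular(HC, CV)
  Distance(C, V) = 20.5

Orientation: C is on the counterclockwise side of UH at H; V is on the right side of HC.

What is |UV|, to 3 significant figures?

54.3

U is at the origin; UH runs at -21.1° with length 20.7, so H = 20.7·(cos -21.1°, sin -21.1°) = (19.3, -7.45). ∠UHC = 112.1°, so HC runs at -21.1° + (180° − 112.1°) = 46.8° from the x-axis; with |HC| = 29.3, C = H + 29.3·(cos 46.8°, sin 46.8°) = (39.4, 13.9). The perpendicularity gives CV at right angles to HC; with |CV| = 20.5 on the right of HC, V = C + 20.5·(0.729, -0.685) = (54.3, -0.126). Then |UV| = |V − U| = 54.3.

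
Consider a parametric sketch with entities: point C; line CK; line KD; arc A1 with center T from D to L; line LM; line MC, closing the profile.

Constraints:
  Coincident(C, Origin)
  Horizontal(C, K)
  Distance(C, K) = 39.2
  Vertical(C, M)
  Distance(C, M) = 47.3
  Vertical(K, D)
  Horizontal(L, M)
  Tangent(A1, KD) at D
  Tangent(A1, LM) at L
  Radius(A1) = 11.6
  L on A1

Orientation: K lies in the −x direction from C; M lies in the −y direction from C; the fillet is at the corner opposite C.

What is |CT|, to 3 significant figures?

45.1

CM is vertical with |CM| = 47.3 and M on the −y side, so M = (0.00, -47.3). The virtual corner opposite C is at (-39.2, -47.3). The tangent condition forces TD to be normal to KD and A1 meets LM tangentially, so TL is at right angles to LM, with radius 11.6, so the center T sits 11.6 in from both sides at T = (-27.6, -35.7). Then |CT| = |T − C| = 45.1.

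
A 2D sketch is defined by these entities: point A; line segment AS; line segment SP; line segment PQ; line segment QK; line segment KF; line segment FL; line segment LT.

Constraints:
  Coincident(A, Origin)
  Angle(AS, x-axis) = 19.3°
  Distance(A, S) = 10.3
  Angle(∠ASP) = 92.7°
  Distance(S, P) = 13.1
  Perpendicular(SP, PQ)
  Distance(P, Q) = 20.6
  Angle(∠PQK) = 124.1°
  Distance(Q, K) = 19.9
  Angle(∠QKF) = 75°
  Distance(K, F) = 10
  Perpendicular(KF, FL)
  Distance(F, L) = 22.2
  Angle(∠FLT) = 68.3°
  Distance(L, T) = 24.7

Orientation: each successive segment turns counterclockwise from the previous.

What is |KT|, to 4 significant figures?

18.40

A is at the origin; AS runs at 19.3° with length 10.3, so S = (9.721, 3.404). ∠ASP = 92.7° gives SP at 106.6° from the x-axis; with |SP| = 13.1, P = (5.979, 15.96). SP ⟂ PQ, so PQ runs at -163.4°; with |PQ| = 20.6, Q = (-13.76, 10.07). ∠PQK = 124.1° gives QK at -107.5° from the x-axis; with |QK| = 19.9, K = (-19.75, -8.906). ∠QKF = 75.0° gives KF at -2.500° from the x-axis; with |KF| = 10.0, F = (-9.756, -9.342). KF ⟂ FL, so FL runs at 87.50°; with |FL| = 22.2, L = (-8.788, 12.84). ∠FLT = 68.3° gives LT at -160.8° from the x-axis; with |LT| = 24.7, T = (-32.11, 4.714). Then |KT| = |T − K| = 18.40.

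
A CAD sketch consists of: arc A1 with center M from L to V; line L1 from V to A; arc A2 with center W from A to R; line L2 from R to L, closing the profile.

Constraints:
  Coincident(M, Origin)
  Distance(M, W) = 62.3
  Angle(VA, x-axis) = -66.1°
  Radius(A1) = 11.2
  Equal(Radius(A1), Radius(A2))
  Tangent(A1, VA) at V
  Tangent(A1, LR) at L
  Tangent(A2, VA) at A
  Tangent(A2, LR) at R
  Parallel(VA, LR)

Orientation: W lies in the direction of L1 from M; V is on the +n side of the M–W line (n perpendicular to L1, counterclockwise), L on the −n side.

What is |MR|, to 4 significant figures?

63.30

The slot axis is L1's direction at -66.1°, so u = (cos -66.1°, sin -66.1°) = (0.4051, -0.9143) and n = (−sin -66.1°, cos -66.1°) = (0.9143, 0.4051). M is at the origin and W lies 62.3 along u from M, so W = 62.3·u = (25.24, -56.96). Tangency of A1 to both parallel lines with radius 11.2 puts V and L at M ± 11.2·n: V = (10.24, 4.538), L = (-10.24, -4.538). Equal radii place A and R the same way about W: A = W + 11.2·n = (35.48, -52.42), R = W − 11.2·n = (15.00, -61.50). Then |MR| = |R − M| = 63.30.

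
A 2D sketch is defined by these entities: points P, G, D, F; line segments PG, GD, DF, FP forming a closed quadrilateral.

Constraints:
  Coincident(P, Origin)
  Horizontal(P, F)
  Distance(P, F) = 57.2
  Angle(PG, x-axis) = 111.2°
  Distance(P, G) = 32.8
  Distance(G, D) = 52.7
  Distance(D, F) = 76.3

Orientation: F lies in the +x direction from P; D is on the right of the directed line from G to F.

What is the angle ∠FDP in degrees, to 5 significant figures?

37.423°

Checks: |PF| = 57.20 ✓; |PG| = 32.80 ✓; |GD| = 52.70 ✓; |DF| = 76.30 ✓.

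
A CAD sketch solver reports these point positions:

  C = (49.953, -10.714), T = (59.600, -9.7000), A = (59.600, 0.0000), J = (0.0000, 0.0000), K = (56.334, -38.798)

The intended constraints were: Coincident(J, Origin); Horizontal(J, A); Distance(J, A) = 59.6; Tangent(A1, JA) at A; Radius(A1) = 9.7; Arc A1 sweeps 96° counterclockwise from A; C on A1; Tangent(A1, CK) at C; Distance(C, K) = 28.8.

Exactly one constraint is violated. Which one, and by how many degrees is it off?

Tangent(A1, CK) at C — off by 6.80°.

J = (0.00, 0.00) ✓; J.y = 0.00, A.y = 0.00 ✓; |JA| = 59.60 ✓; ∠(TA, AJ) = 90.00° ✓; |TA| = 9.700 ✓; bearing(T→C) − bearing(T→A) = 96.00° ✓; |TC| = 9.700 ✓; ∠(TC, CK) = 83.20° ✗; |CK| = 28.80 ✓.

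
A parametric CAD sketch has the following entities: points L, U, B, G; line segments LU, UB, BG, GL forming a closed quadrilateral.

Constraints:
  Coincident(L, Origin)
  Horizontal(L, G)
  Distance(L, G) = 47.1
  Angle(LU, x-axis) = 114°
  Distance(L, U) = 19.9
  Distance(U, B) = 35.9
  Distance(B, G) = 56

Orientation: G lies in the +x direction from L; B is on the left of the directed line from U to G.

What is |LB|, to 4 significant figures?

48.14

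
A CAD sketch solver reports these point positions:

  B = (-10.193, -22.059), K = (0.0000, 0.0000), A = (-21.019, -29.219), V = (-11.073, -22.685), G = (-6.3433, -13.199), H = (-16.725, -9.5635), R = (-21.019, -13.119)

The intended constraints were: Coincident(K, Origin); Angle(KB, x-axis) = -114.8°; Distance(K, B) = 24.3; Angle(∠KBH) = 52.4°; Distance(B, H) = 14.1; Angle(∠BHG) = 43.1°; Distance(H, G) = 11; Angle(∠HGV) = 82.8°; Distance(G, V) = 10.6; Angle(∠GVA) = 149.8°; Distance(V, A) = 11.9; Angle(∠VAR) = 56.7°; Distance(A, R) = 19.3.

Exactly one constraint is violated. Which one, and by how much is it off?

Distance(A, R) = 19.3 — off by 3.20.

K = (0.00, 0.00) ✓; KB at -114.8° ✓; |KB| = 24.30 ✓; ∠KBH = 52.40° ✓; |BH| = 14.10 ✓; ∠BHG = 43.10° ✓; |HG| = 11.00 ✓; ∠HGV = 82.80° ✓; |GV| = 10.60 ✓; ∠GVA = 149.8° ✓; |VA| = 11.90 ✓; ∠VAR = 56.70° ✓; |AR| = 16.10 ✗.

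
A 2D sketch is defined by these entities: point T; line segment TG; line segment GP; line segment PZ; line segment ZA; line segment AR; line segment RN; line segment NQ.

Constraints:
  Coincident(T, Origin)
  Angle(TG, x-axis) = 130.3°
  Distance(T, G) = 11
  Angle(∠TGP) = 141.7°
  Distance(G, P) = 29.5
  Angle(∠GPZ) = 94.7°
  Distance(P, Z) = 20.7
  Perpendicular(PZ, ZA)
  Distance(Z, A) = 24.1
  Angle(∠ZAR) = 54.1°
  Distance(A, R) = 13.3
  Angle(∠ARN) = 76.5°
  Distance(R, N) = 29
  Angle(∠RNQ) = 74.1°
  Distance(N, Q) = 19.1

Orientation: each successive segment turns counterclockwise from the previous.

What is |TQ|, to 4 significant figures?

43.36

T is at the origin; TG runs at 130.3° with length 11.0, so G = (-7.115, 8.389). ∠TGP = 141.7° gives GP at 168.6° from the x-axis; with |GP| = 29.5, P = (-36.03, 14.22). ∠GPZ = 94.7° gives PZ at -106.1° from the x-axis; with |PZ| = 20.7, Z = (-41.77, -5.668). The perpendicularity gives ZA at right angles to PZ, so ZA runs at -16.10°; with |ZA| = 24.1, A = (-18.62, -12.35). ∠ZAR = 54.1° gives AR at 109.8° from the x-axis; with |AR| = 13.3, R = (-23.12, 0.1625). ∠ARN = 76.5° gives RN at -146.7° from the x-axis; with |RN| = 29.0, N = (-47.36, -15.76). ∠RNQ = 74.1° gives NQ at -40.80° from the x-axis; with |NQ| = 19.1, Q = (-32.90, -28.24). Then |TQ| = |Q − T| = 43.36.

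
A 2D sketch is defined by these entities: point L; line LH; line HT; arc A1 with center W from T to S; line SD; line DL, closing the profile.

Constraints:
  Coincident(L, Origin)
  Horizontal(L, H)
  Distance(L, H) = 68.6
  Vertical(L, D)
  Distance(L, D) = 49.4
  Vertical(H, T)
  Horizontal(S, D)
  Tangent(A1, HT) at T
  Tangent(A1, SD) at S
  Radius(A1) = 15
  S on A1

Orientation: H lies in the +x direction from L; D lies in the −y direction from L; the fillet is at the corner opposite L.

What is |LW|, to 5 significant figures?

63.689

L is at the origin; LH is horizontal with |LH| = 68.6 and H on the +x side, so H = (68.600, 0.0000). LD is vertical with |LD| = 49.4 and D on the −y side, so D = (0.0000, -49.400). The virtual corner opposite L is at (68.600, -49.400). Tangency of A1 to HT means the radius WT is perpendicular to HT and since A1 is tangent to SD there, WS ⟂ SD, with radius 15.0, so the center W sits 15.0 in from both sides at W = (53.600, -34.400). Then |LW| = |W − L| = 63.689.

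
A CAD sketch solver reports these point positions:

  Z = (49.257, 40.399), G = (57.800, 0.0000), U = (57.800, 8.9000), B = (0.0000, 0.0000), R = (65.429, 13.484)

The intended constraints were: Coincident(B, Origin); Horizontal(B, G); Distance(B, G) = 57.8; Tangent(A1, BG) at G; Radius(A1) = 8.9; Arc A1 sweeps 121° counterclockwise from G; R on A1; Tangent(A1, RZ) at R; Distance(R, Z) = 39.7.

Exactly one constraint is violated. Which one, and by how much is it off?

Distance(R, Z) = 39.7 — off by 8.30.

B = (0.00, 0.00) ✓; B.y = 0.00, G.y = 0.00 ✓; |BG| = 57.80 ✓; ∠(UG, GB) = 90.00° ✓; |UG| = 8.900 ✓; bearing(U→R) − bearing(U→G) = 121.0° ✓; |UR| = 8.900 ✓; ∠(UR, RZ) = 90.00° ✓; |RZ| = 31.40 ✗.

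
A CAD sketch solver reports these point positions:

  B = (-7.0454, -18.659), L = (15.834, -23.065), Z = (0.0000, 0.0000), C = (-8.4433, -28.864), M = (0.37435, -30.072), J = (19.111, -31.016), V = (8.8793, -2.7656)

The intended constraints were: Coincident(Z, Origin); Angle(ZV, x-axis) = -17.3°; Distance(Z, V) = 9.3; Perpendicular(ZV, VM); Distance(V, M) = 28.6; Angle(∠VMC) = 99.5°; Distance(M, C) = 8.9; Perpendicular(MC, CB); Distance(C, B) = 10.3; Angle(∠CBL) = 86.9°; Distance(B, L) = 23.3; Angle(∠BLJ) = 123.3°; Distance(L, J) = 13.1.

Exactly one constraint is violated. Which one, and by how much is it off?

Distance(L, J) = 13.1 — off by 4.50.

Z = (0.00, 0.00) ✓; ZV at -17.30° ✓; |ZV| = 9.300 ✓; ∠(ZV, VM) = 90.00° ✓; |VM| = 28.60 ✓; ∠VMC = 99.50° ✓; |MC| = 8.900 ✓; ∠(MC, CB) = 90.00° ✓; |CB| = 10.30 ✓; ∠CBL = 86.90° ✓; |BL| = 23.30 ✓; ∠BLJ = 123.3° ✓; |LJ| = 8.600 ✗.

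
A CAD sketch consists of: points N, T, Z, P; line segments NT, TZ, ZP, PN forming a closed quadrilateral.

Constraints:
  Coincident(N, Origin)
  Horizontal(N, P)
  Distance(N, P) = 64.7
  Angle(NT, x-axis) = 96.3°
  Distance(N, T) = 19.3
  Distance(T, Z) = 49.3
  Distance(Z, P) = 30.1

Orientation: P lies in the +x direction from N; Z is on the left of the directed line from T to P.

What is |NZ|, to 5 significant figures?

52.830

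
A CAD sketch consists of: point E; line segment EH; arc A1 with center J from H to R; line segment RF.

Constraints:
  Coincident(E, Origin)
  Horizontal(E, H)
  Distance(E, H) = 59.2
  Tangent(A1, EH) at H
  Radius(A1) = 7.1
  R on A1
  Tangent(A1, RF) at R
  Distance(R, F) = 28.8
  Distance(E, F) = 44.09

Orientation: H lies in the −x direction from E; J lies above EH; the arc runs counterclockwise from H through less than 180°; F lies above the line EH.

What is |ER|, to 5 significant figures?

53.657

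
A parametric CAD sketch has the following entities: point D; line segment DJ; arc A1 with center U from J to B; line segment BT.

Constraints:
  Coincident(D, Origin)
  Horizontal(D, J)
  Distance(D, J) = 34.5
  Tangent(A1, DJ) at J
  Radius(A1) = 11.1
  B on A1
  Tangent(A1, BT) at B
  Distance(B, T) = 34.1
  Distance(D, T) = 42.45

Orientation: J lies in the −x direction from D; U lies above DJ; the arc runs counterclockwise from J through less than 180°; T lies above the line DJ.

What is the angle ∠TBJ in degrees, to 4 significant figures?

143.8°

D is at the origin; DJ is horizontal with |DJ| = 34.5 and J on the −x side, so J = (-34.50, 0.000). The tangent condition forces UJ to be normal to DJ, so U = J + (0, 11.1) = (-34.50, 11.10). Since UB ⟂ BT (tangency), |UT| = √(11.1² + 34.1²) = 35.86 regardless of where B sits on A1. So T lies on both circle(D, 42.45) and circle(U, 35.86); the above-DJ intersection is T = (-13.57, 40.22). B is the foot of the tangent from T: B = (-23.92, 7.731).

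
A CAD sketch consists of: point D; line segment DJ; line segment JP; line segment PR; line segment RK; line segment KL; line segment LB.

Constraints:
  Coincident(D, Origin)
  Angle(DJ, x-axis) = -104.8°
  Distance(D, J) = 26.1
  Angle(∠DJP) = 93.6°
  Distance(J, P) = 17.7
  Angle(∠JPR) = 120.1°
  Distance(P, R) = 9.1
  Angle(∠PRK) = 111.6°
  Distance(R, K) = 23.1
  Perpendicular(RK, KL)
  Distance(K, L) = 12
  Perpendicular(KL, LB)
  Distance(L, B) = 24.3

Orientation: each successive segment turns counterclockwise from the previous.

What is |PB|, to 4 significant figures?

4.141

D is at the origin; DJ runs at -104.8° with length 26.1, so J = (-6.667, -25.23). ∠DJP = 93.6° gives JP at -18.40° from the x-axis; with |JP| = 17.7, P = (10.13, -30.82). ∠JPR = 120.1° gives PR at 41.50° from the x-axis; with |PR| = 9.1, R = (16.94, -24.79). ∠PRK = 111.6° gives RK at 109.9° from the x-axis; with |RK| = 23.1, K = (9.081, -3.071). RK ⟂ KL, so KL runs at -160.1°; with |KL| = 12.0, L = (-2.203, -7.155). KL is perpendicular to LB, so LB runs at -70.10°; with |LB| = 24.3, B = (6.068, -30.00). Then |PB| = |B − P| = 4.141.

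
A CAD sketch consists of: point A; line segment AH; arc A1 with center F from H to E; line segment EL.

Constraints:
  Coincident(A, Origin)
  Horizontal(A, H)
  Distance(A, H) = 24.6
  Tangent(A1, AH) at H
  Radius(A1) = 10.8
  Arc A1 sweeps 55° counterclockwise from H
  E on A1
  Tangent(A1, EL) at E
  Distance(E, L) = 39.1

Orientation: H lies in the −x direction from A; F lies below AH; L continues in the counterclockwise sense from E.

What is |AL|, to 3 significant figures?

66.8

On A1, H sits at bearing 90° from F; a 55° counterclockwise sweep puts E at bearing 145°, so E = F + 10.8·(cos 145°, sin 145°) = (-33.4, -4.61). The tangent condition forces FE to be normal to EL, so EL runs along (−sin 145°, cos 145°); with |EL| = 39.1, L = (-55.9, -36.6). Then |AL| = |L − A| = 66.8.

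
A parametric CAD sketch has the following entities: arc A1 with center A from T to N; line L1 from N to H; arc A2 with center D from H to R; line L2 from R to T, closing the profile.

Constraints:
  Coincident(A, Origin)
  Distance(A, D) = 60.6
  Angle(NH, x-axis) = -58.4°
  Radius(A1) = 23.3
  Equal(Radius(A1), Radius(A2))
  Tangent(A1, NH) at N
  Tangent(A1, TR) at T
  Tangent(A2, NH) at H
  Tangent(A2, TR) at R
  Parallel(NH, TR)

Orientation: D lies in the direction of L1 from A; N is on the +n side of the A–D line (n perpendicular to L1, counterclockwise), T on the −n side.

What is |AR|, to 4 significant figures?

64.92

The slot axis is L1's direction at -58.4°, so u = (cos -58.4°, sin -58.4°) = (0.5240, -0.8517) and n = (−sin -58.4°, cos -58.4°) = (0.8517, 0.5240). A is at the origin and D lies 60.6 along u from A, so D = 60.6·u = (31.75, -51.61). Tangency of A1 to both parallel lines with radius 23.3 puts N and T at A ± 23.3·n: N = (19.85, 12.21), T = (-19.85, -12.21). Equal radii place H and R the same way about D: H = D + 23.3·n = (51.60, -39.41), R = D − 23.3·n = (11.91, -63.82). Then |AR| = |R − A| = 64.92.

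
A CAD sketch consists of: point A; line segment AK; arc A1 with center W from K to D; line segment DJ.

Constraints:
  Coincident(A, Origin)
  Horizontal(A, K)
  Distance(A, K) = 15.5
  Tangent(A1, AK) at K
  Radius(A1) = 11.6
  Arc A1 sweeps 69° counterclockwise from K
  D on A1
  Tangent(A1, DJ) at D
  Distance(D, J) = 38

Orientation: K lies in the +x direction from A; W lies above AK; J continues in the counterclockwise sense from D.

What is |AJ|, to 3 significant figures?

58.6

On A1, K sits at bearing -90° from W; a 69° counterclockwise sweep puts D at bearing -21°, so D = W + 11.6·(cos -21°, sin -21°) = (26.3, 7.44). A1 meets DJ tangentially, so WD is at right angles to DJ, so DJ runs along (−sin -21°, cos -21°); with |DJ| = 38.0, J = (39.9, 42.9). Then |AJ| = |J − A| = 58.6.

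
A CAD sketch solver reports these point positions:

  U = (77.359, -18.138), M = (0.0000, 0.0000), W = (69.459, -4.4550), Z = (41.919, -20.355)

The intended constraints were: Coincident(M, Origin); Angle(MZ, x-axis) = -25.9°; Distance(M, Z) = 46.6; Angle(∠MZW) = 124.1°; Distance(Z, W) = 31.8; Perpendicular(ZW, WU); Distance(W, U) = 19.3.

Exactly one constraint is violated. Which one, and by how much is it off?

Distance(W, U) = 19.3 — off by 3.50.

M = (0.00, 0.00) ✓; MZ at -25.90° ✓; |MZ| = 46.60 ✓; ∠MZW = 124.1° ✓; |ZW| = 31.80 ✓; ∠(ZW, WU) = 90.00° ✓; |WU| = 15.80 ✗.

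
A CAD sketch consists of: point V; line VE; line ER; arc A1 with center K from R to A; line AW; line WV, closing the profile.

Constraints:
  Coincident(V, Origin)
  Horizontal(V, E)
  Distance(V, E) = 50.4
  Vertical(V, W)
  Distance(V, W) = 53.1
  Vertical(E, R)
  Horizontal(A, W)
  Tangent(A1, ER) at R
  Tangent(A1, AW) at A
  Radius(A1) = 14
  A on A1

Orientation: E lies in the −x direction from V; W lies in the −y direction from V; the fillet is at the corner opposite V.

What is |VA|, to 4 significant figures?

64.38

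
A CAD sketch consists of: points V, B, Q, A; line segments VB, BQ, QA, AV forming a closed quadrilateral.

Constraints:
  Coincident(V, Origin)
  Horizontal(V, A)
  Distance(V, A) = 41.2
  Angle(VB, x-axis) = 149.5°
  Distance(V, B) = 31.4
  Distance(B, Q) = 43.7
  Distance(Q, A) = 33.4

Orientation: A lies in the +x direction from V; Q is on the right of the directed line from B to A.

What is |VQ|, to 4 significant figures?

12.56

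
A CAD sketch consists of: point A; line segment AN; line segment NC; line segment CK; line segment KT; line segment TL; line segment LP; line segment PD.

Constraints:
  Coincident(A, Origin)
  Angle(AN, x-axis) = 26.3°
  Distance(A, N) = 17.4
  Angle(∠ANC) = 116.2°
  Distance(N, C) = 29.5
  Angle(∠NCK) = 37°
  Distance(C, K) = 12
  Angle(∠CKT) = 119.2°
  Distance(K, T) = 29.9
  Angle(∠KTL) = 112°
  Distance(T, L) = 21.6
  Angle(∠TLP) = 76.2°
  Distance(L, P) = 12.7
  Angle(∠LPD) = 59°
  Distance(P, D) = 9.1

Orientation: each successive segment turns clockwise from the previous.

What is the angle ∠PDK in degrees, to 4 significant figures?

92.12°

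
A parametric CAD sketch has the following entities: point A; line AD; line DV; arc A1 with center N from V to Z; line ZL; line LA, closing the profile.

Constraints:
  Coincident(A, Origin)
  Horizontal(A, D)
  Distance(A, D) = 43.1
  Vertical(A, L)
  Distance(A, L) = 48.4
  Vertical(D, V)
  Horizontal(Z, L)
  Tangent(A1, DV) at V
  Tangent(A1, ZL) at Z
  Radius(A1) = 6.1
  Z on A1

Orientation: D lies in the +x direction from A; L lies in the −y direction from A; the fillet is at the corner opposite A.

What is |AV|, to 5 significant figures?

60.390

The virtual corner opposite A is at (43.100, -48.400). Tangency of A1 to DV means the radius NV is perpendicular to DV and tangency of A1 to ZL means the radius NZ is perpendicular to ZL, with radius 6.1, so the center N sits 6.1 in from both sides at N = (37.000, -42.300). That places the tangent points at V = (43.100, -42.300) on DV and Z = (37.000, -48.400) on ZL. Then |AV| = |V − A| = 60.390.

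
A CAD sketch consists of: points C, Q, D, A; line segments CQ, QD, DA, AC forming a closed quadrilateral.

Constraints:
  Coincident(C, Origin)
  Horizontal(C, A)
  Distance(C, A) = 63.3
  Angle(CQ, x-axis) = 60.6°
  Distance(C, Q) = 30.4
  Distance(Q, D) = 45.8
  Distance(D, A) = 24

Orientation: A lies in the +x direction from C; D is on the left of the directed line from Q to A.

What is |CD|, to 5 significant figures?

65.170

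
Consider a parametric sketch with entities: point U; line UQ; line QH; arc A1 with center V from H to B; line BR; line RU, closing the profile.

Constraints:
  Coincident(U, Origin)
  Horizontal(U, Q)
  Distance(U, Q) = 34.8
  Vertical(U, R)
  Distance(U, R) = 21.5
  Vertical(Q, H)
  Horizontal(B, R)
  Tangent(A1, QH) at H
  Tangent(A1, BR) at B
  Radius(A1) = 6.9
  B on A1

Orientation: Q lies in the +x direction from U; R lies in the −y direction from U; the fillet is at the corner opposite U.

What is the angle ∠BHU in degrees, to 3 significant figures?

67.8°

U is at the origin; U and Q share the same y with |UQ| = 34.8 and Q on the +x side, so Q = (34.8, 0.00). UR is vertical with |UR| = 21.5 and R on the −y side, so R = (0.00, -21.5). The virtual corner opposite U is at (34.8, -21.5). The tangent condition forces VH to be normal to QH and since A1 is tangent to BR there, VB ⟂ BR, with radius 6.9, so the center V sits 6.9 in from both sides at V = (27.9, -14.6). That places the tangent points at H = (34.8, -14.6) on QH and B = (27.9, -21.5) on BR. Then cos ∠BHU = HB·HU / (|HB||HU|), giving 67.8°.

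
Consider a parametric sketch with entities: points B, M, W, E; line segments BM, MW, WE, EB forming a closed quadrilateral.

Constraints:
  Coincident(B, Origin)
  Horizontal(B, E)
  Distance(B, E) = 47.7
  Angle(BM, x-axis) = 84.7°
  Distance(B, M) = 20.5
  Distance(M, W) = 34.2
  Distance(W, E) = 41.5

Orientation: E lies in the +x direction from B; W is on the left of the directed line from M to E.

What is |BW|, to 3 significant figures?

49.2

B is at the origin; B and E share the same y with |BE| = 47.7 and E in +x, so E = (47.7, 0). BM runs at 84.7° with |BM| = 20.5, so M = (1.89, 20.4). W is determined by |MW| = 34.2 and |WE| = 41.5 together: it lies at the intersection of circle(M, 34.2) and circle(E, 41.5). With |ME| = 50.1, the foot of the radical line on ME is 19.6 from M and the perpendicular offset is √(34.2² − 19.6²) = 28.1. Taking the left-of-ME solution: W = (31.2, 38.1).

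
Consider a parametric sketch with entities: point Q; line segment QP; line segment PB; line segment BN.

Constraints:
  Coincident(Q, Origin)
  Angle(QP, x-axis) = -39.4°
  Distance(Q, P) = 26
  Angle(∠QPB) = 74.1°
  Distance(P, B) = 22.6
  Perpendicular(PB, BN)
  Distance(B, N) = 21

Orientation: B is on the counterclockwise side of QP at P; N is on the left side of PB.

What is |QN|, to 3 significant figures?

16.0

Q is at the origin; QP runs at -39.4° with length 26.0, so P = 26.0·(cos -39.4°, sin -39.4°) = (20.1, -16.5). ∠QPB = 74.1°, so PB runs at -39.4° + (180° − 74.1°) = 66.5° from the x-axis; with |PB| = 22.6, B = P + 22.6·(cos 66.5°, sin 66.5°) = (29.1, 4.22). PB ⟂ BN; with |BN| = 21.0 on the left of PB, N = B + 21.0·(-0.917, 0.399) = (9.84, 12.6). Then |QN| = |N − Q| = 16.0.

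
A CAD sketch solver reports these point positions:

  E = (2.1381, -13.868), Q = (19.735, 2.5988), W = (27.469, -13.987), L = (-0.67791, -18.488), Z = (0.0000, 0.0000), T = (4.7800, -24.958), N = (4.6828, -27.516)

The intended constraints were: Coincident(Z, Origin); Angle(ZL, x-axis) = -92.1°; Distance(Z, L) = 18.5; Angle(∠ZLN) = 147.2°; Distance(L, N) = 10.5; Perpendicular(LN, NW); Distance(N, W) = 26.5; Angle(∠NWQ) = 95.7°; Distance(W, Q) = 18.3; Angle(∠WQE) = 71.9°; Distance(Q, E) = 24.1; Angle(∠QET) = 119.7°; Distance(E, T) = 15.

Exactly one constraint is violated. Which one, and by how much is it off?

Distance(E, T) = 15 — off by 3.60.

Z = (0.00, 0.00) ✓; ZL at -92.10° ✓; |ZL| = 18.50 ✓; ∠ZLN = 147.2° ✓; |LN| = 10.50 ✓; ∠(LN, NW) = 90.00° ✓; |NW| = 26.50 ✓; ∠NWQ = 95.70° ✓; |WQ| = 18.30 ✓; ∠WQE = 71.90° ✓; |QE| = 24.10 ✓; ∠QET = 119.7° ✓; |ET| = 11.40 ✗.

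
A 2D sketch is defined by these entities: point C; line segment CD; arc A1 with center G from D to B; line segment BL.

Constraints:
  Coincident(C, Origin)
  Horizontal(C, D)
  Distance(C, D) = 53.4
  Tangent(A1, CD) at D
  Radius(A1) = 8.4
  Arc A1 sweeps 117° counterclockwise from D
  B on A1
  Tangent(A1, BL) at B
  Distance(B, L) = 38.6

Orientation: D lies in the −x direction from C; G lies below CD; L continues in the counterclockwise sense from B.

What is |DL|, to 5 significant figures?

47.675

C is at the origin; C and D share the same y with |CD| = 53.4 and D on the −x side, so D = (-53.400, 0.0000). The tangent condition forces GD to be normal to CD, so G = D + (0, -8.4) = (-53.400, -8.4000). On A1, D sits at bearing 90° from G; a 117° counterclockwise sweep puts B at bearing 207°, so B = G + 8.4·(cos 207°, sin 207°) = (-60.884, -12.214). The tangent condition forces GB to be normal to BL, so BL runs along (−sin 207°, cos 207°); with |BL| = 38.6, L = (-43.360, -46.606). Then |DL| = |L − D| = 47.675.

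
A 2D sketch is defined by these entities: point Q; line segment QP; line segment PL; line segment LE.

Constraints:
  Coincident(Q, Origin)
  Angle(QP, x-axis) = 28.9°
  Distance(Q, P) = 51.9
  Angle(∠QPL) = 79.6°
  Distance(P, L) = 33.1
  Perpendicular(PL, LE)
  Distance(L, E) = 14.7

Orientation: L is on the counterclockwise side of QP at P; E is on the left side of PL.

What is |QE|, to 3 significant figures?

43.4

Q is at the origin; QP runs at 28.9° with length 51.9, so P = 51.9·(cos 28.9°, sin 28.9°) = (45.4, 25.1). ∠QPL = 79.6°, so PL runs at 28.9° + (180° − 79.6°) = 129° from the x-axis; with |PL| = 33.1, L = P + 33.1·(cos 129°, sin 129°) = (24.5, 50.7). PL ⟂ LE; with |LE| = 14.7 on the left of PL, E = L + 14.7·(-0.774, -0.633) = (13.1, 41.4). Then |QE| = |E − Q| = 43.4.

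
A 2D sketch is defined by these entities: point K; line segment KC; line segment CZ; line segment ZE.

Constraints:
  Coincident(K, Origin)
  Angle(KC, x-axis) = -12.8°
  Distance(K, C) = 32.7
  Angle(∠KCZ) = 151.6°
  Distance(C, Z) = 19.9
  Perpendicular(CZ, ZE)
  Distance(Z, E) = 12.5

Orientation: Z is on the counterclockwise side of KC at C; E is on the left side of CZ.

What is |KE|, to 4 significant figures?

48.76

K is at the origin; KC runs at -12.8° with length 32.7, so C = 32.7·(cos -12.8°, sin -12.8°) = (31.89, -7.245). ∠KCZ = 151.6°, so CZ runs at -12.8° + (180° − 151.6°) = 15.60° from the x-axis; with |CZ| = 19.9, Z = C + 19.9·(cos 15.60°, sin 15.60°) = (51.05, -1.893). The perpendicularity gives ZE at right angles to CZ; with |ZE| = 12.5 on the left of CZ, E = Z + 12.5·(-0.2689, 0.9632) = (47.69, 10.15). Then |KE| = |E − K| = 48.76.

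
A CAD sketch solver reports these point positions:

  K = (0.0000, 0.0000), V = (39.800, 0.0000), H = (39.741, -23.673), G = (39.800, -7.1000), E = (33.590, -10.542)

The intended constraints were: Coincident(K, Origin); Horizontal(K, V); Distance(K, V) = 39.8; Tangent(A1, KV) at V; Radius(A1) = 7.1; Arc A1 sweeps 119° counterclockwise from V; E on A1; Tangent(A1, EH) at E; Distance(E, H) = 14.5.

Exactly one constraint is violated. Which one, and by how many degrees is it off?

Tangent(A1, EH) at E — off by 3.90°.

K = (0.00, 0.00) ✓; K.y = 0.00, V.y = 0.00 ✓; |KV| = 39.80 ✓; ∠(GV, VK) = 90.00° ✓; |GV| = 7.100 ✓; bearing(G→E) − bearing(G→V) = 119.0° ✓; |GE| = 7.100 ✓; ∠(GE, EH) = 93.90° ✗; |EH| = 14.50 ✓.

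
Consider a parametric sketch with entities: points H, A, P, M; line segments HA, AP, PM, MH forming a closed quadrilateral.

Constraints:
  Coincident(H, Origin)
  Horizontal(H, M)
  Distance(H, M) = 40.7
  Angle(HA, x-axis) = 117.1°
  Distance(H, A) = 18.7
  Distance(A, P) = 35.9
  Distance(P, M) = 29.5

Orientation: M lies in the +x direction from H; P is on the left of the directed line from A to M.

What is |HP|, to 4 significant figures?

36.72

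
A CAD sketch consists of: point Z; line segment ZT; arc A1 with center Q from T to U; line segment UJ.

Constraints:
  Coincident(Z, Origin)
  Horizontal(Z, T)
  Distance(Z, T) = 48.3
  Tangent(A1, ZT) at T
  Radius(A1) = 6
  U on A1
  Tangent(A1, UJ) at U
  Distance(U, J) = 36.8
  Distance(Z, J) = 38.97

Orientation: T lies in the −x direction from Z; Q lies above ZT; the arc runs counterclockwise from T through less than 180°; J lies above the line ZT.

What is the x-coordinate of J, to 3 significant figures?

-21.8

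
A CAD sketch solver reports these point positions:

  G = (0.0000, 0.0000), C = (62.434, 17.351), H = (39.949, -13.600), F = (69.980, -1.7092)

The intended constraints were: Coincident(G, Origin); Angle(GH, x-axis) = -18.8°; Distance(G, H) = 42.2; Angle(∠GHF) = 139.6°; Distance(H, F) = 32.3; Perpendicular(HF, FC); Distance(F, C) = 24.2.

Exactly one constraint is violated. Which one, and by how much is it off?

Distance(F, C) = 24.2 — off by 3.70.

G = (0.00, 0.00) ✓; GH at -18.80° ✓; |GH| = 42.20 ✓; ∠GHF = 139.6° ✓; |HF| = 32.30 ✓; ∠(HF, FC) = 90.00° ✓; |FC| = 20.50 ✗.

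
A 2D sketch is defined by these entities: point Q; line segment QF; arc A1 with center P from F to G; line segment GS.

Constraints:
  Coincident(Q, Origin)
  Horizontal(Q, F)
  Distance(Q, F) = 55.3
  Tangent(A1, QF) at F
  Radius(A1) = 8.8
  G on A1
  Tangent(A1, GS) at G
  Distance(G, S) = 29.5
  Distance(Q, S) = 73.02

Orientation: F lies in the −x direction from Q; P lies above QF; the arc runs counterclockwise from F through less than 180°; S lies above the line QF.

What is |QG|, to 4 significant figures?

49.34

Q is at the origin; Q and F share the same y with |QF| = 55.3 and F on the −x side, so F = (-55.30, 0.000). Tangency of A1 to QF means the radius PF is perpendicular to QF, so P = F + (0, 8.8) = (-55.30, 8.800). Since PG ⟂ GS (tangency), |PS| = √(8.8² + 29.5²) = 30.78 regardless of where G sits on A1. So S lies on both circle(Q, 73.02) and circle(P, 30.78); the above-QF intersection is S = (-61.80, 38.89). G is the foot of the tangent from S: G = (-47.59, 13.04).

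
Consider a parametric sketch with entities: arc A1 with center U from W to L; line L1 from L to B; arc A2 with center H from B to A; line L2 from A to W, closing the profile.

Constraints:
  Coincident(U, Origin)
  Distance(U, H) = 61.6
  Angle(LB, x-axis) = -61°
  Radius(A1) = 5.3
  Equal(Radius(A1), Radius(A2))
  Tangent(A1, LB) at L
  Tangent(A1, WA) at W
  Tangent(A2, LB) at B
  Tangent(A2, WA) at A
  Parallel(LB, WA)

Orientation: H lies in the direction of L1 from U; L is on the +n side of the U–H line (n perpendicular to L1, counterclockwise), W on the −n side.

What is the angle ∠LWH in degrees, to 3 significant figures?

85.1°

The slot axis is L1's direction at -61.0°, so u = (cos -61.0°, sin -61.0°) = (0.485, -0.875) and n = (−sin -61.0°, cos -61.0°) = (0.875, 0.485). U is at the origin and H lies 61.6 along u from U, so H = 61.6·u = (29.9, -53.9). Tangency of A1 to both parallel lines with radius 5.3 puts L and W at U ± 5.3·n: L = (4.64, 2.57), W = (-4.64, -2.57). Then cos ∠LWH = WL·WH / (|WL||WH|), giving 85.1°.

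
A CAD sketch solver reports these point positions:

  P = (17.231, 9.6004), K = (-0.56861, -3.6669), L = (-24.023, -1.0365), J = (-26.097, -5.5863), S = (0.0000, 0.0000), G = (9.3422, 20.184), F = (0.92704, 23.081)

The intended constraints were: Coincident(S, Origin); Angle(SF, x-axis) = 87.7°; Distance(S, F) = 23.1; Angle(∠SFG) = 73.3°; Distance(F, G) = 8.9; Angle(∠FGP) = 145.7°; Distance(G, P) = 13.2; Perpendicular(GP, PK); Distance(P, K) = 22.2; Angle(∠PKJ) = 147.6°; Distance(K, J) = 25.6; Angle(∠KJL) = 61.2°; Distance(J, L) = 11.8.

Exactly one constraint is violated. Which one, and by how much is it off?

Distance(J, L) = 11.8 — off by 6.80.

S = (0.00, 0.00) ✓; SF at 87.70° ✓; |SF| = 23.10 ✓; ∠SFG = 73.30° ✓; |FG| = 8.900 ✓; ∠FGP = 145.7° ✓; |GP| = 13.20 ✓; ∠(GP, PK) = 90.00° ✓; |PK| = 22.20 ✓; ∠PKJ = 147.6° ✓; |KJ| = 25.60 ✓; ∠KJL = 61.19° ✓; |JL| = 5.000 ✗.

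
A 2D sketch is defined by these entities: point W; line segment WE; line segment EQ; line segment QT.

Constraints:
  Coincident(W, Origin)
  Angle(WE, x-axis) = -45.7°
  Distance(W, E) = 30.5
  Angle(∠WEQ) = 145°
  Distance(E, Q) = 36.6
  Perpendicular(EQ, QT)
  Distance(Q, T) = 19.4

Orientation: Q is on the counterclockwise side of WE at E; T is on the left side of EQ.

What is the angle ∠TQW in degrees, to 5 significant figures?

74.142°

W is at the origin; WE runs at -45.7° with length 30.5, so E = 30.5·(cos -45.7°, sin -45.7°) = (21.302, -21.829). ∠WEQ = 145.0°, so EQ runs at -45.7° + (180° − 145.0°) = -10.700° from the x-axis; with |EQ| = 36.6, Q = E + 36.6·(cos -10.700°, sin -10.700°) = (57.265, -28.624). EQ ⟂ QT; with |QT| = 19.4 on the left of EQ, T = Q + 19.4·(0.18567, 0.98261) = (60.867, -9.5613). Then cos ∠TQW = QT·QW / (|QT||QW|), giving 74.142°.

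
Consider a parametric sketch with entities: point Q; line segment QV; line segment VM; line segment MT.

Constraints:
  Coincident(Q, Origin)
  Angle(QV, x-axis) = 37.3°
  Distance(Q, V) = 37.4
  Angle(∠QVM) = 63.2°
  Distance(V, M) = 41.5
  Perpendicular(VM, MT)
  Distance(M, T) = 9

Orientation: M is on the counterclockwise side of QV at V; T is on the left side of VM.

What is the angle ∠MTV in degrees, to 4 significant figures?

77.76°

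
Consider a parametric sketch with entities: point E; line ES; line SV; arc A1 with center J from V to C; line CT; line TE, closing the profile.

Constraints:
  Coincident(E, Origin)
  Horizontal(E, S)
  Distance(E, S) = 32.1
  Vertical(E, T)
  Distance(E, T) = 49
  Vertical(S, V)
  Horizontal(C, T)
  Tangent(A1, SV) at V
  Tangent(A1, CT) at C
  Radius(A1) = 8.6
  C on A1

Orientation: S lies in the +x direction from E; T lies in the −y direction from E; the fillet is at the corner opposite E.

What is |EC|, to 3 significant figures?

54.3

The virtual corner opposite E is at (32.1, -49.0). The tangent condition forces JV to be normal to SV and the tangent condition forces JC to be normal to CT, with radius 8.6, so the center J sits 8.6 in from both sides at J = (23.5, -40.4). That places the tangent points at V = (32.1, -40.4) on SV and C = (23.5, -49.0) on CT. Then |EC| = |C − E| = 54.3.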